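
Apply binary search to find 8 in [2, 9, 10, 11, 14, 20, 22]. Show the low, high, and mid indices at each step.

Binary search for 8 in [2, 9, 10, 11, 14, 20, 22]:

lo=0, hi=6, mid=3, arr[mid]=11 -> 11 > 8, search left half
lo=0, hi=2, mid=1, arr[mid]=9 -> 9 > 8, search left half
lo=0, hi=0, mid=0, arr[mid]=2 -> 2 < 8, search right half
lo=1 > hi=0, target 8 not found

Binary search determines that 8 is not in the array after 3 comparisons. The search space was exhausted without finding the target.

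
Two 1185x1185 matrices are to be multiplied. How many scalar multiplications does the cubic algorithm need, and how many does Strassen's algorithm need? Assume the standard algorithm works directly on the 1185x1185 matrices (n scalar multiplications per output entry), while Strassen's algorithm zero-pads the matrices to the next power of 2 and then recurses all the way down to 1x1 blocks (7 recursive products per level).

Matrix multiplication for 1185x1185 matrices:

Strassen's algorithm requires power-of-2 dimensions. Pad 1185x1185 to 2048x2048 (next power of 2).

Standard algorithm: 1185^3 = 1664006625 multiplications
Strassen's algorithm: 7^(log2(2048)) = 7^11 = 1977326743 multiplications
Difference: 1664006625 - 1977326743 = -313320118 (Strassen uses MORE here due to padding overhead — for small or just-over-power-of-2 n, padding can outweigh the per-level savings)

Standard: 1664006625 multiplications (1185^3). Strassen: 1977326743 multiplications (7^11, after padding to 2048x2048). Strassen reduces 8 recursive multiplications to 7 at each level.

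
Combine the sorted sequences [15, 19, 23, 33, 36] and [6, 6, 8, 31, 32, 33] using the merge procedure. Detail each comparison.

Merging process:

Compare 15 vs 6: take 6 from right. Merged: [6]
Compare 15 vs 6: take 6 from right. Merged: [6, 6]
Compare 15 vs 8: take 8 from right. Merged: [6, 6, 8]
Compare 15 vs 31: take 15 from left. Merged: [6, 6, 8, 15]
Compare 19 vs 31: take 19 from left. Merged: [6, 6, 8, 15, 19]
Compare 23 vs 31: take 23 from left. Merged: [6, 6, 8, 15, 19, 23]
Compare 33 vs 31: take 31 from right. Merged: [6, 6, 8, 15, 19, 23, 31]
Compare 33 vs 32: take 32 from right. Merged: [6, 6, 8, 15, 19, 23, 31, 32]
Compare 33 vs 33: take 33 from left. Merged: [6, 6, 8, 15, 19, 23, 31, 32, 33]
Compare 36 vs 33: take 33 from right. Merged: [6, 6, 8, 15, 19, 23, 31, 32, 33, 33]
Append remaining from left: [36]. Merged: [6, 6, 8, 15, 19, 23, 31, 32, 33, 33, 36]

Final merged array: [6, 6, 8, 15, 19, 23, 31, 32, 33, 33, 36]
Total comparisons: 10

The merged array is [6, 6, 8, 15, 19, 23, 31, 32, 33, 33, 36], requiring 10 comparisons. The merge step runs in O(n) time where n is the total number of elements.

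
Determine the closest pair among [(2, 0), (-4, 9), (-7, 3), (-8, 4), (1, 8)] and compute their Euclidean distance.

Computing all pairwise distances among 5 points:

d((2, 0), (-4, 9)) = 10.8167
d((2, 0), (-7, 3)) = 9.4868
d((2, 0), (-8, 4)) = 10.7703
d((2, 0), (1, 8)) = 8.0623
d((-4, 9), (-7, 3)) = 6.7082
d((-4, 9), (-8, 4)) = 6.4031
d((-4, 9), (1, 8)) = 5.099
d((-7, 3), (-8, 4)) = 1.4142 <-- minimum
d((-7, 3), (1, 8)) = 9.434
d((-8, 4), (1, 8)) = 9.8489

Closest pair: (-7, 3) and (-8, 4) with distance 1.4142

The closest pair is (-7, 3) and (-8, 4) with Euclidean distance 1.4142. For 5 points, brute-force pairwise comparison is shown above. For large n, the divide-and-conquer algorithm (sort by x, recurse on halves, check the dividing strip) achieves O(n log n).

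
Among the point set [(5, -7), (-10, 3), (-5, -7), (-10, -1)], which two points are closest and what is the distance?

Computing all pairwise distances among 4 points:

d((5, -7), (-10, 3)) = 18.0278
d((5, -7), (-5, -7)) = 10.0
d((5, -7), (-10, -1)) = 16.1555
d((-10, 3), (-5, -7)) = 11.1803
d((-10, 3), (-10, -1)) = 4.0 <-- minimum
d((-5, -7), (-10, -1)) = 7.8102

Closest pair: (-10, 3) and (-10, -1) with distance 4.0

The closest pair is (-10, 3) and (-10, -1) with Euclidean distance 4.0. For 4 points, brute-force pairwise comparison is shown above. For large n, the divide-and-conquer algorithm (sort by x, recurse on halves, check the dividing strip) achieves O(n log n).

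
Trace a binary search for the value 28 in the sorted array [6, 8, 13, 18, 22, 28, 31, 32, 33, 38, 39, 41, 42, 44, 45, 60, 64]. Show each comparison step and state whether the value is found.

Binary search for 28 in [6, 8, 13, 18, 22, 28, 31, 32, 33, 38, 39, 41, 42, 44, 45, 60, 64]:

lo=0, hi=16, mid=8, arr[mid]=33 -> 33 > 28, search left half
lo=0, hi=7, mid=3, arr[mid]=18 -> 18 < 28, search right half
lo=4, hi=7, mid=5, arr[mid]=28 -> Found target at index 5!

Binary search finds 28 at index 5 after 3 comparisons. The search repeatedly halves the search space by comparing with the middle element.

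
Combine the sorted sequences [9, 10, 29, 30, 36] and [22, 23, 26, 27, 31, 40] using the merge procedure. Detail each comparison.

Merging process:

Compare 9 vs 22: take 9 from left. Merged: [9]
Compare 10 vs 22: take 10 from left. Merged: [9, 10]
Compare 29 vs 22: take 22 from right. Merged: [9, 10, 22]
Compare 29 vs 23: take 23 from right. Merged: [9, 10, 22, 23]
Compare 29 vs 26: take 26 from right. Merged: [9, 10, 22, 23, 26]
Compare 29 vs 27: take 27 from right. Merged: [9, 10, 22, 23, 26, 27]
Compare 29 vs 31: take 29 from left. Merged: [9, 10, 22, 23, 26, 27, 29]
Compare 30 vs 31: take 30 from left. Merged: [9, 10, 22, 23, 26, 27, 29, 30]
Compare 36 vs 31: take 31 from right. Merged: [9, 10, 22, 23, 26, 27, 29, 30, 31]
Compare 36 vs 40: take 36 from left. Merged: [9, 10, 22, 23, 26, 27, 29, 30, 31, 36]
Append remaining from right: [40]. Merged: [9, 10, 22, 23, 26, 27, 29, 30, 31, 36, 40]

Final merged array: [9, 10, 22, 23, 26, 27, 29, 30, 31, 36, 40]
Total comparisons: 10

The merged array is [9, 10, 22, 23, 26, 27, 29, 30, 31, 36, 40], requiring 10 comparisons. The merge step runs in O(n) time where n is the total number of elements.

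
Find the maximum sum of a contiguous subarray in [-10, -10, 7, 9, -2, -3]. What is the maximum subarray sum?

Using Kadane's algorithm on [-10, -10, 7, 9, -2, -3]:

Scanning through the array:
Position 1 (value -10): max_ending_here = -10, max_so_far = -10
Position 2 (value 7): max_ending_here = 7, max_so_far = 7
Position 3 (value 9): max_ending_here = 16, max_so_far = 16
Position 4 (value -2): max_ending_here = 14, max_so_far = 16
Position 5 (value -3): max_ending_here = 11, max_so_far = 16

Maximum subarray: [7, 9]
Maximum sum: 16

The maximum subarray is [7, 9] with sum 16. This subarray runs from index 2 to index 3.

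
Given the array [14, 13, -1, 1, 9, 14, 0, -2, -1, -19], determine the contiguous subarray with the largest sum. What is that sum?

Using Kadane's algorithm on [14, 13, -1, 1, 9, 14, 0, -2, -1, -19]:

Scanning through the array:
Position 1 (value 13): max_ending_here = 27, max_so_far = 27
Position 2 (value -1): max_ending_here = 26, max_so_far = 27
Position 3 (value 1): max_ending_here = 27, max_so_far = 27
Position 4 (value 9): max_ending_here = 36, max_so_far = 36
Position 5 (value 14): max_ending_here = 50, max_so_far = 50
Position 6 (value 0): max_ending_here = 50, max_so_far = 50
Position 7 (value -2): max_ending_here = 48, max_so_far = 50
Position 8 (value -1): max_ending_here = 47, max_so_far = 50
Position 9 (value -19): max_ending_here = 28, max_so_far = 50

Maximum subarray: [14, 13, -1, 1, 9, 14]
Maximum sum: 50

The maximum subarray is [14, 13, -1, 1, 9, 14] with sum 50. This subarray runs from index 0 to index 5.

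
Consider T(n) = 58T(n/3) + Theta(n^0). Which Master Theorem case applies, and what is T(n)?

Master Theorem for T(n) = 58T(n/3) + O(n^0):

a = 58, b = 3, c = 0
log_b(a) = log_3(58) = 3.6960

Case 1: c = 0 < log_3(58) = 3.6960
T(n) = O(n^(log_3 58))

For T(n) = 58T(n/3) + O(n^0): log_3(58) = 3.6960. This is Case 1 of the Master Theorem (c < log_b(a), work dominated by leaves), giving O(n^(log_3 58)).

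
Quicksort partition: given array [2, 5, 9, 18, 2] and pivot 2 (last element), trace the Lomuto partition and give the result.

Lomuto partition with pivot = 2:

Initial array: [2, 5, 9, 18, 2]

arr[0]=2 <= 2: swap with position 0, array becomes [2, 5, 9, 18, 2]
arr[1]=5 > 2: no swap
arr[2]=9 > 2: no swap
arr[3]=18 > 2: no swap

Place pivot at position 1: [2, 2, 9, 18, 5]
Pivot position: 1

After partitioning with pivot 2, the array becomes [2, 2, 9, 18, 5]. The pivot is placed at index 1. All elements to the left of the pivot are <= 2, and all elements to the right are > 2.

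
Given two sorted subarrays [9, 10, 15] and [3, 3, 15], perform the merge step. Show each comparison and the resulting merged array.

Merging process:

Compare 9 vs 3: take 3 from right. Merged: [3]
Compare 9 vs 3: take 3 from right. Merged: [3, 3]
Compare 9 vs 15: take 9 from left. Merged: [3, 3, 9]
Compare 10 vs 15: take 10 from left. Merged: [3, 3, 9, 10]
Compare 15 vs 15: take 15 from left. Merged: [3, 3, 9, 10, 15]
Append remaining from right: [15]. Merged: [3, 3, 9, 10, 15, 15]

Final merged array: [3, 3, 9, 10, 15, 15]
Total comparisons: 5

The merged array is [3, 3, 9, 10, 15, 15], requiring 5 comparisons. The merge step runs in O(n) time where n is the total number of elements.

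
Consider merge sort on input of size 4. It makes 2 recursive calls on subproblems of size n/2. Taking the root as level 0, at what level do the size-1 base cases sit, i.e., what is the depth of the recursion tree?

For divide and conquer with division factor 2:

Problem sizes at each level:
Level 0: 4
Level 1: 2
Level 2: 1

The root is level 0 and the size-1 base case is level 2 (the tree spans levels 0 through 2, i.e. 3 levels counting the root), so the depth is the number of divisions: log_2(4) = 2

The recursion tree depth is log_2(4) = 2. At each level, the problem size is divided by 2, so it takes 2 divisions to reduce to a base case of size 1. The algorithm makes 2 recursive calls at each level.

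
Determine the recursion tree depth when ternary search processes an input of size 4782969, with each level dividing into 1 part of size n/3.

For divide and conquer with division factor 3:

Problem sizes at each level:
Level 0: 4782969
Level 1: 1594323
Level 2: 531441
Level 3: 177147
Level 4: 59049
Level 5: 19683
Level 6: 6561
Level 7: 2187
Level 8: 729
Level 9: 243
Level 10: 81
Level 11: 27
Level 12: 9
Level 13: 3
Level 14: 1

The root is level 0 and the size-1 base case is level 14 (the tree spans levels 0 through 14, i.e. 15 levels counting the root), so the depth is the number of divisions: log_3(4782969) = 14

The recursion tree depth is log_3(4782969) = 14. At each level, the problem size is divided by 3, so it takes 14 divisions to reduce to a base case of size 1. The algorithm makes 1 recursive call at each level.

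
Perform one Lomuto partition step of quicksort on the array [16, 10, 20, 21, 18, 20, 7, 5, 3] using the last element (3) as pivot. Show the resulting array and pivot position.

Lomuto partition with pivot = 3:

Initial array: [16, 10, 20, 21, 18, 20, 7, 5, 3]

arr[0]=16 > 3: no swap
arr[1]=10 > 3: no swap
arr[2]=20 > 3: no swap
arr[3]=21 > 3: no swap
arr[4]=18 > 3: no swap
arr[5]=20 > 3: no swap
arr[6]=7 > 3: no swap
arr[7]=5 > 3: no swap

Place pivot at position 0: [3, 10, 20, 21, 18, 20, 7, 5, 16]
Pivot position: 0

After partitioning with pivot 3, the array becomes [3, 10, 20, 21, 18, 20, 7, 5, 16]. The pivot is placed at index 0. All elements to the left of the pivot are <= 3, and all elements to the right are > 3.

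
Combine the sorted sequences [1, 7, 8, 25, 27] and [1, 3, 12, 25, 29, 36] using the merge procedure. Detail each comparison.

Merging process:

Compare 1 vs 1: take 1 from left. Merged: [1]
Compare 7 vs 1: take 1 from right. Merged: [1, 1]
Compare 7 vs 3: take 3 from right. Merged: [1, 1, 3]
Compare 7 vs 12: take 7 from left. Merged: [1, 1, 3, 7]
Compare 8 vs 12: take 8 from left. Merged: [1, 1, 3, 7, 8]
Compare 25 vs 12: take 12 from right. Merged: [1, 1, 3, 7, 8, 12]
Compare 25 vs 25: take 25 from left. Merged: [1, 1, 3, 7, 8, 12, 25]
Compare 27 vs 25: take 25 from right. Merged: [1, 1, 3, 7, 8, 12, 25, 25]
Compare 27 vs 29: take 27 from left. Merged: [1, 1, 3, 7, 8, 12, 25, 25, 27]
Append remaining from right: [29, 36]. Merged: [1, 1, 3, 7, 8, 12, 25, 25, 27, 29, 36]

Final merged array: [1, 1, 3, 7, 8, 12, 25, 25, 27, 29, 36]
Total comparisons: 9

The merged array is [1, 1, 3, 7, 8, 12, 25, 25, 27, 29, 36], requiring 9 comparisons. The merge step runs in O(n) time where n is the total number of elements.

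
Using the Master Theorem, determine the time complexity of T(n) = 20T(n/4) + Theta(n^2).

Master Theorem for T(n) = 20T(n/4) + O(n^2):

a = 20, b = 4, c = 2
log_b(a) = log_4(20) = 2.1610

Case 1: c = 2 < log_4(20) = 2.1610
T(n) = O(n^(log_4 20))

For T(n) = 20T(n/4) + O(n^2): log_4(20) = 2.1610. This is Case 1 of the Master Theorem (c < log_b(a), work dominated by leaves), giving O(n^(log_4 20)).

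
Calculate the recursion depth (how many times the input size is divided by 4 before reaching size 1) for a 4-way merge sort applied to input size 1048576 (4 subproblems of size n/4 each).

For divide and conquer with division factor 4:

Problem sizes at each level:
Level 0: 1048576
Level 1: 262144
Level 2: 65536
Level 3: 16384
Level 4: 4096
Level 5: 1024
Level 6: 256
Level 7: 64
Level 8: 16
Level 9: 4
Level 10: 1

The root is level 0 and the size-1 base case is level 10 (the tree spans levels 0 through 10, i.e. 11 levels counting the root), so the depth is the number of divisions: log_4(1048576) = 10

The recursion tree depth is log_4(1048576) = 10. At each level, the problem size is divided by 4, so it takes 10 divisions to reduce to a base case of size 1. The algorithm makes 4 recursive calls at each level.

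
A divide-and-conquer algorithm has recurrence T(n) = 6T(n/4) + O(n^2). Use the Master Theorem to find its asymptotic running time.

Master Theorem for T(n) = 6T(n/4) + O(n^2):

a = 6, b = 4, c = 2
log_b(a) = log_4(6) = 1.2925

Case 3: c = 2 > log_4(6) = 1.2925
T(n) = O(n^2) = O(n^2)

For T(n) = 6T(n/4) + O(n^2): log_4(6) = 1.2925. This is Case 3 of the Master Theorem (c > log_b(a), work dominated by root), giving O(n^2).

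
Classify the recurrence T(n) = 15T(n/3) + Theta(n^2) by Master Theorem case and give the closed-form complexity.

Master Theorem for T(n) = 15T(n/3) + O(n^2):

a = 15, b = 3, c = 2
log_b(a) = log_3(15) = 2.4650

Case 1: c = 2 < log_3(15) = 2.4650
T(n) = O(n^(log_3 15))

For T(n) = 15T(n/3) + O(n^2): log_3(15) = 2.4650. This is Case 1 of the Master Theorem (c < log_b(a), work dominated by leaves), giving O(n^(log_3 15)).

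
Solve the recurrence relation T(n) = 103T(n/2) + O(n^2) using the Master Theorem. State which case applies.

Master Theorem for T(n) = 103T(n/2) + O(n^2):

a = 103, b = 2, c = 2
log_b(a) = log_2(103) = 6.6865

Case 1: c = 2 < log_2(103) = 6.6865
T(n) = O(n^(log_2 103))

For T(n) = 103T(n/2) + O(n^2): log_2(103) = 6.6865. This is Case 1 of the Master Theorem (c < log_b(a), work dominated by leaves), giving O(n^(log_2 103)).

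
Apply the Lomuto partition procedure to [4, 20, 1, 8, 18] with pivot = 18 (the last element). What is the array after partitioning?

Lomuto partition with pivot = 18:

Initial array: [4, 20, 1, 8, 18]

arr[0]=4 <= 18: swap with position 0, array becomes [4, 20, 1, 8, 18]
arr[1]=20 > 18: no swap
arr[2]=1 <= 18: swap with position 1, array becomes [4, 1, 20, 8, 18]
arr[3]=8 <= 18: swap with position 2, array becomes [4, 1, 8, 20, 18]

Place pivot at position 3: [4, 1, 8, 18, 20]
Pivot position: 3

After partitioning with pivot 18, the array becomes [4, 1, 8, 18, 20]. The pivot is placed at index 3. All elements to the left of the pivot are <= 18, and all elements to the right are > 18.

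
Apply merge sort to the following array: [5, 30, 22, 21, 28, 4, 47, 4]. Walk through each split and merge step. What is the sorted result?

Merge sort trace:

Split: [5, 30, 22, 21, 28, 4, 47, 4] -> [5, 30, 22, 21] and [28, 4, 47, 4]
  Split: [5, 30, 22, 21] -> [5, 30] and [22, 21]
    Split: [5, 30] -> [5] and [30]
    Merge: [5] + [30] -> [5, 30]
    Split: [22, 21] -> [22] and [21]
    Merge: [22] + [21] -> [21, 22]
  Merge: [5, 30] + [21, 22] -> [5, 21, 22, 30]
  Split: [28, 4, 47, 4] -> [28, 4] and [47, 4]
    Split: [28, 4] -> [28] and [4]
    Merge: [28] + [4] -> [4, 28]
    Split: [47, 4] -> [47] and [4]
    Merge: [47] + [4] -> [4, 47]
  Merge: [4, 28] + [4, 47] -> [4, 4, 28, 47]
Merge: [5, 21, 22, 30] + [4, 4, 28, 47] -> [4, 4, 5, 21, 22, 28, 30, 47]

Final sorted array: [4, 4, 5, 21, 22, 28, 30, 47]

The merge sort proceeds by recursively splitting the array and merging sorted halves.
After all merges, the sorted array is [4, 4, 5, 21, 22, 28, 30, 47].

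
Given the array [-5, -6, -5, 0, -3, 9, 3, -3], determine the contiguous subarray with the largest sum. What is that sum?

Using Kadane's algorithm on [-5, -6, -5, 0, -3, 9, 3, -3]:

Scanning through the array:
Position 1 (value -6): max_ending_here = -6, max_so_far = -5
Position 2 (value -5): max_ending_here = -5, max_so_far = -5
Position 3 (value 0): max_ending_here = 0, max_so_far = 0
Position 4 (value -3): max_ending_here = -3, max_so_far = 0
Position 5 (value 9): max_ending_here = 9, max_so_far = 9
Position 6 (value 3): max_ending_here = 12, max_so_far = 12
Position 7 (value -3): max_ending_here = 9, max_so_far = 12

Maximum subarray: [9, 3]
Maximum sum: 12

The maximum subarray is [9, 3] with sum 12. This subarray runs from index 5 to index 6.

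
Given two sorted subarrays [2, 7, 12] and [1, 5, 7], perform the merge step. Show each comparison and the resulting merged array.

Merging process:

Compare 2 vs 1: take 1 from right. Merged: [1]
Compare 2 vs 5: take 2 from left. Merged: [1, 2]
Compare 7 vs 5: take 5 from right. Merged: [1, 2, 5]
Compare 7 vs 7: take 7 from left. Merged: [1, 2, 5, 7]
Compare 12 vs 7: take 7 from right. Merged: [1, 2, 5, 7, 7]
Append remaining from left: [12]. Merged: [1, 2, 5, 7, 7, 12]

Final merged array: [1, 2, 5, 7, 7, 12]
Total comparisons: 5

The merged array is [1, 2, 5, 7, 7, 12], requiring 5 comparisons. The merge step runs in O(n) time where n is the total number of elements.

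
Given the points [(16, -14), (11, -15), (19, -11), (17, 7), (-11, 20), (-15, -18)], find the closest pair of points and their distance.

Computing all pairwise distances among 6 points:

d((16, -14), (11, -15)) = 5.099
d((16, -14), (19, -11)) = 4.2426 <-- minimum
d((16, -14), (17, 7)) = 21.0238
d((16, -14), (-11, 20)) = 43.4166
d((16, -14), (-15, -18)) = 31.257
d((11, -15), (19, -11)) = 8.9443
d((11, -15), (17, 7)) = 22.8035
d((11, -15), (-11, 20)) = 41.3401
d((11, -15), (-15, -18)) = 26.1725
d((19, -11), (17, 7)) = 18.1108
d((19, -11), (-11, 20)) = 43.1393
d((19, -11), (-15, -18)) = 34.7131
d((17, 7), (-11, 20)) = 30.8707
d((17, 7), (-15, -18)) = 40.6079
d((-11, 20), (-15, -18)) = 38.2099

Closest pair: (16, -14) and (19, -11) with distance 4.2426

The closest pair is (16, -14) and (19, -11) with Euclidean distance 4.2426. For 6 points, brute-force pairwise comparison is shown above. For large n, the divide-and-conquer algorithm (sort by x, recurse on halves, check the dividing strip) achieves O(n log n).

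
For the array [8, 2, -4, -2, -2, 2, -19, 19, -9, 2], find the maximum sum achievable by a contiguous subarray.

Using Kadane's algorithm on [8, 2, -4, -2, -2, 2, -19, 19, -9, 2]:

Scanning through the array:
Position 1 (value 2): max_ending_here = 10, max_so_far = 10
Position 2 (value -4): max_ending_here = 6, max_so_far = 10
Position 3 (value -2): max_ending_here = 4, max_so_far = 10
Position 4 (value -2): max_ending_here = 2, max_so_far = 10
Position 5 (value 2): max_ending_here = 4, max_so_far = 10
Position 6 (value -19): max_ending_here = -15, max_so_far = 10
Position 7 (value 19): max_ending_here = 19, max_so_far = 19
Position 8 (value -9): max_ending_here = 10, max_so_far = 19
Position 9 (value 2): max_ending_here = 12, max_so_far = 19

Maximum subarray: [19]
Maximum sum: 19

The maximum subarray is [19] with sum 19. This subarray runs from index 7 to index 7.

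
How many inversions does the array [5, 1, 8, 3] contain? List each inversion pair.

Finding inversions in [5, 1, 8, 3]:

(0, 1): arr[0]=5 > arr[1]=1
(0, 3): arr[0]=5 > arr[3]=3
(2, 3): arr[2]=8 > arr[3]=3

Total inversions: 3

The array has 3 inversion(s): (0,1), (0,3), (2,3). Each pair (i,j) satisfies i < j and arr[i] > arr[j].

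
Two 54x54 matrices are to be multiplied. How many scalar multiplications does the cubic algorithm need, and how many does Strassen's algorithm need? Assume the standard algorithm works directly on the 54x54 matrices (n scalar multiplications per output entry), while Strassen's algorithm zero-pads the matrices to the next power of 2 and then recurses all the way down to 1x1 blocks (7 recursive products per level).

Matrix multiplication for 54x54 matrices:

Strassen's algorithm requires power-of-2 dimensions. Pad 54x54 to 64x64 (next power of 2).

Standard algorithm: 54^3 = 157464 multiplications
Strassen's algorithm: 7^(log2(64)) = 7^6 = 117649 multiplications
Savings: 157464 - 117649 = 39815 multiplications

Standard: 157464 multiplications (54^3). Strassen: 117649 multiplications (7^6, after padding to 64x64). Strassen reduces 8 recursive multiplications to 7 at each level.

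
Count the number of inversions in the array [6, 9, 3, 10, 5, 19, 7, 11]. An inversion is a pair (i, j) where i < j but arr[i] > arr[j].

Finding inversions in [6, 9, 3, 10, 5, 19, 7, 11]:

(0, 2): arr[0]=6 > arr[2]=3
(0, 4): arr[0]=6 > arr[4]=5
(1, 2): arr[1]=9 > arr[2]=3
(1, 4): arr[1]=9 > arr[4]=5
(1, 6): arr[1]=9 > arr[6]=7
(3, 4): arr[3]=10 > arr[4]=5
(3, 6): arr[3]=10 > arr[6]=7
(5, 6): arr[5]=19 > arr[6]=7
(5, 7): arr[5]=19 > arr[7]=11

Total inversions: 9

The array has 9 inversion(s): (0,2), (0,4), (1,2), (1,4), (1,6), (3,4), (3,6), (5,6), (5,7). Each pair (i,j) satisfies i < j and arr[i] > arr[j].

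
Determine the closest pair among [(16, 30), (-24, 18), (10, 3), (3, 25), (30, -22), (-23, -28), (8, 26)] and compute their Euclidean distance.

Computing all pairwise distances among 7 points:

d((16, 30), (-24, 18)) = 41.7612
d((16, 30), (10, 3)) = 27.6586
d((16, 30), (3, 25)) = 13.9284
d((16, 30), (30, -22)) = 53.8516
d((16, 30), (-23, -28)) = 69.8928
d((16, 30), (8, 26)) = 8.9443
d((-24, 18), (10, 3)) = 37.1618
d((-24, 18), (3, 25)) = 27.8927
d((-24, 18), (30, -22)) = 67.2012
d((-24, 18), (-23, -28)) = 46.0109
d((-24, 18), (8, 26)) = 32.9848
d((10, 3), (3, 25)) = 23.0868
d((10, 3), (30, -22)) = 32.0156
d((10, 3), (-23, -28)) = 45.2769
d((10, 3), (8, 26)) = 23.0868
d((3, 25), (30, -22)) = 54.2033
d((3, 25), (-23, -28)) = 59.0339
d((3, 25), (8, 26)) = 5.099 <-- minimum
d((30, -22), (-23, -28)) = 53.3385
d((30, -22), (8, 26)) = 52.8015
d((-23, -28), (8, 26)) = 62.2656

Closest pair: (3, 25) and (8, 26) with distance 5.099

The closest pair is (3, 25) and (8, 26) with Euclidean distance 5.099. For 7 points, brute-force pairwise comparison is shown above. For large n, the divide-and-conquer algorithm (sort by x, recurse on halves, check the dividing strip) achieves O(n log n).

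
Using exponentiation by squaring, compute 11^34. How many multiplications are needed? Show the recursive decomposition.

Computing 11^34 by squaring (build up from 11^1; each line after the first costs one multiplication):

11^1 = 11
11^2 = (11^1)^2 = 11^2 = 121
11^4 = (11^2)^2 = 121^2 = 14641
11^8 = (11^4)^2 = 14641^2 = 214358881
11^16 = (11^8)^2 = 214358881^2 = 45949729863572161
11^17 = 11 * 11^16 = 11 * 45949729863572161 = 505447028499293771
11^34 = (11^17)^2 = 505447028499293771^2 = 255476698618765889551019445759400441

Result: 255476698618765889551019445759400441
Multiplications needed: 6 (6 lines after 11^1)

11^34 = 255476698618765889551019445759400441. Using exponentiation by squaring, this requires 6 multiplications. The key idea: if the exponent is even, square the half-power; if odd, multiply by the base once.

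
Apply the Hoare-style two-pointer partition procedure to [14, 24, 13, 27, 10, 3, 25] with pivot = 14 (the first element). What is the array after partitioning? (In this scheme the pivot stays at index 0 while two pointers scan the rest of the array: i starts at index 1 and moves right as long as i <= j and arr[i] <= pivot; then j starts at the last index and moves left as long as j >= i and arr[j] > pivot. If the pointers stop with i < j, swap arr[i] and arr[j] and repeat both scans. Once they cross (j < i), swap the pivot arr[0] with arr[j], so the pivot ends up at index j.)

Hoare-style two-pointer partition with pivot = 14:

Initial array: [14, 24, 13, 27, 10, 3, 25]

Pointers start at i = 1, j = 6.
i stops at index 1 (arr[1]=24 > 14), j stops at index 5 (arr[5]=3 <= 14): swap arr[1] and arr[5], array becomes [14, 3, 13, 27, 10, 24, 25]
i stops at index 3 (arr[3]=27 > 14), j stops at index 4 (arr[4]=10 <= 14): swap arr[3] and arr[4], array becomes [14, 3, 13, 10, 27, 24, 25]
i ends at 4, j ends at 3: the pointers have crossed (j < i), so scanning stops.

Swap pivot arr[0] with arr[3] to place pivot at position 3: [10, 3, 13, 14, 27, 24, 25]
Pivot position: 3

After partitioning with pivot 14, the array becomes [10, 3, 13, 14, 27, 24, 25]. The pivot is placed at index 3. All elements to the left of the pivot are <= 14, and all elements to the right are > 14.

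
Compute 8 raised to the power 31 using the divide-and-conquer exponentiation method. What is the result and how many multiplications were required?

Computing 8^31 by squaring (build up from 8^1; each line after the first costs one multiplication):

8^1 = 8
8^2 = (8^1)^2 = 8^2 = 64
8^3 = 8 * 8^2 = 8 * 64 = 512
8^6 = (8^3)^2 = 512^2 = 262144
8^7 = 8 * 8^6 = 8 * 262144 = 2097152
8^14 = (8^7)^2 = 2097152^2 = 4398046511104
8^15 = 8 * 8^14 = 8 * 4398046511104 = 35184372088832
8^30 = (8^15)^2 = 35184372088832^2 = 1237940039285380274899124224
8^31 = 8 * 8^30 = 8 * 1237940039285380274899124224 = 9903520314283042199192993792

Result: 9903520314283042199192993792
Multiplications needed: 8 (8 lines after 8^1)

8^31 = 9903520314283042199192993792. Using exponentiation by squaring, this requires 8 multiplications. The key idea: if the exponent is even, square the half-power; if odd, multiply by the base once.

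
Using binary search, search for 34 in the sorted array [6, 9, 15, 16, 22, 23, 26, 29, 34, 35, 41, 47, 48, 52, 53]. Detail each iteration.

Binary search for 34 in [6, 9, 15, 16, 22, 23, 26, 29, 34, 35, 41, 47, 48, 52, 53]:

lo=0, hi=14, mid=7, arr[mid]=29 -> 29 < 34, search right half
lo=8, hi=14, mid=11, arr[mid]=47 -> 47 > 34, search left half
lo=8, hi=10, mid=9, arr[mid]=35 -> 35 > 34, search left half
lo=8, hi=8, mid=8, arr[mid]=34 -> Found target at index 8!

Binary search finds 34 at index 8 after 4 comparisons. The search repeatedly halves the search space by comparing with the middle element.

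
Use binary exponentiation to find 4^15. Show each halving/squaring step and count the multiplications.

Computing 4^15 by squaring (build up from 4^1; each line after the first costs one multiplication):

4^1 = 4
4^2 = (4^1)^2 = 4^2 = 16
4^3 = 4 * 4^2 = 4 * 16 = 64
4^6 = (4^3)^2 = 64^2 = 4096
4^7 = 4 * 4^6 = 4 * 4096 = 16384
4^14 = (4^7)^2 = 16384^2 = 268435456
4^15 = 4 * 4^14 = 4 * 268435456 = 1073741824

Result: 1073741824
Multiplications needed: 6 (6 lines after 4^1)

4^15 = 1073741824. Using exponentiation by squaring, this requires 6 multiplications. The key idea: if the exponent is even, square the half-power; if odd, multiply by the base once.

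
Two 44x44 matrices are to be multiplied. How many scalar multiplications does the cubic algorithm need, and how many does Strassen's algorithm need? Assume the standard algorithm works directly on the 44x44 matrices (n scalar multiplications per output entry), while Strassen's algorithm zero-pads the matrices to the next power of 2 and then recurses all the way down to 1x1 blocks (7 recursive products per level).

Matrix multiplication for 44x44 matrices:

Strassen's algorithm requires power-of-2 dimensions. Pad 44x44 to 64x64 (next power of 2).

Standard algorithm: 44^3 = 85184 multiplications
Strassen's algorithm: 7^(log2(64)) = 7^6 = 117649 multiplications
Difference: 85184 - 117649 = -32465 (Strassen uses MORE here due to padding overhead — for small or just-over-power-of-2 n, padding can outweigh the per-level savings)

Standard: 85184 multiplications (44^3). Strassen: 117649 multiplications (7^6, after padding to 64x64). Strassen reduces 8 recursive multiplications to 7 at each level.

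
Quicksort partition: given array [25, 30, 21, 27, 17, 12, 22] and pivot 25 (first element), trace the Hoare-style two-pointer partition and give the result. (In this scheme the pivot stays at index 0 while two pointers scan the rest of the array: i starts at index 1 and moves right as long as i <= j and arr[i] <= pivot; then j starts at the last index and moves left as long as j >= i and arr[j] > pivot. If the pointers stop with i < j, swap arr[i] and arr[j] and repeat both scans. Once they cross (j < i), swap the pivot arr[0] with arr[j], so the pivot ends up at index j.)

Hoare-style two-pointer partition with pivot = 25:

Initial array: [25, 30, 21, 27, 17, 12, 22]

Pointers start at i = 1, j = 6.
i stops at index 1 (arr[1]=30 > 25), j stops at index 6 (arr[6]=22 <= 25): swap arr[1] and arr[6], array becomes [25, 22, 21, 27, 17, 12, 30]
i stops at index 3 (arr[3]=27 > 25), j stops at index 5 (arr[5]=12 <= 25): swap arr[3] and arr[5], array becomes [25, 22, 21, 12, 17, 27, 30]
i ends at 5, j ends at 4: the pointers have crossed (j < i), so scanning stops.

Swap pivot arr[0] with arr[4] to place pivot at position 4: [17, 22, 21, 12, 25, 27, 30]
Pivot position: 4

After partitioning with pivot 25, the array becomes [17, 22, 21, 12, 25, 27, 30]. The pivot is placed at index 4. All elements to the left of the pivot are <= 25, and all elements to the right are > 25.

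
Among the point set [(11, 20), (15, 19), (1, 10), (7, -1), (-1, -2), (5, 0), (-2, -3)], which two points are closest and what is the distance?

Computing all pairwise distances among 7 points:

d((11, 20), (15, 19)) = 4.1231
d((11, 20), (1, 10)) = 14.1421
d((11, 20), (7, -1)) = 21.3776
d((11, 20), (-1, -2)) = 25.0599
d((11, 20), (5, 0)) = 20.8806
d((11, 20), (-2, -3)) = 26.4197
d((15, 19), (1, 10)) = 16.6433
d((15, 19), (7, -1)) = 21.5407
d((15, 19), (-1, -2)) = 26.4008
d((15, 19), (5, 0)) = 21.4709
d((15, 19), (-2, -3)) = 27.8029
d((1, 10), (7, -1)) = 12.53
d((1, 10), (-1, -2)) = 12.1655
d((1, 10), (5, 0)) = 10.7703
d((1, 10), (-2, -3)) = 13.3417
d((7, -1), (-1, -2)) = 8.0623
d((7, -1), (5, 0)) = 2.2361
d((7, -1), (-2, -3)) = 9.2195
d((-1, -2), (5, 0)) = 6.3246
d((-1, -2), (-2, -3)) = 1.4142 <-- minimum
d((5, 0), (-2, -3)) = 7.6158

Closest pair: (-1, -2) and (-2, -3) with distance 1.4142

The closest pair is (-1, -2) and (-2, -3) with Euclidean distance 1.4142. For 7 points, brute-force pairwise comparison is shown above. For large n, the divide-and-conquer algorithm (sort by x, recurse on halves, check the dividing strip) achieves O(n log n).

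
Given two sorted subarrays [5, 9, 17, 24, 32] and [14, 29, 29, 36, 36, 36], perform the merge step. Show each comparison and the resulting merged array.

Merging process:

Compare 5 vs 14: take 5 from left. Merged: [5]
Compare 9 vs 14: take 9 from left. Merged: [5, 9]
Compare 17 vs 14: take 14 from right. Merged: [5, 9, 14]
Compare 17 vs 29: take 17 from left. Merged: [5, 9, 14, 17]
Compare 24 vs 29: take 24 from left. Merged: [5, 9, 14, 17, 24]
Compare 32 vs 29: take 29 from right. Merged: [5, 9, 14, 17, 24, 29]
Compare 32 vs 29: take 29 from right. Merged: [5, 9, 14, 17, 24, 29, 29]
Compare 32 vs 36: take 32 from left. Merged: [5, 9, 14, 17, 24, 29, 29, 32]
Append remaining from right: [36, 36, 36]. Merged: [5, 9, 14, 17, 24, 29, 29, 32, 36, 36, 36]

Final merged array: [5, 9, 14, 17, 24, 29, 29, 32, 36, 36, 36]
Total comparisons: 8

The merged array is [5, 9, 14, 17, 24, 29, 29, 32, 36, 36, 36], requiring 8 comparisons. The merge step runs in O(n) time where n is the total number of elements.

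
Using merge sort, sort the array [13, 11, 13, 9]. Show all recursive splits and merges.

Merge sort trace:

Split: [13, 11, 13, 9] -> [13, 11] and [13, 9]
  Split: [13, 11] -> [13] and [11]
  Merge: [13] + [11] -> [11, 13]
  Split: [13, 9] -> [13] and [9]
  Merge: [13] + [9] -> [9, 13]
Merge: [11, 13] + [9, 13] -> [9, 11, 13, 13]

Final sorted array: [9, 11, 13, 13]

The merge sort proceeds by recursively splitting the array and merging sorted halves.
After all merges, the sorted array is [9, 11, 13, 13].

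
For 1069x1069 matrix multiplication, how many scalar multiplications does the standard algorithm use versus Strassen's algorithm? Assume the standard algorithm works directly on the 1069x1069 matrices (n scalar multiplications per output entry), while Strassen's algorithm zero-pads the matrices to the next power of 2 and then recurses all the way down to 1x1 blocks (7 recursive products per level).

Matrix multiplication for 1069x1069 matrices:

Strassen's algorithm requires power-of-2 dimensions. Pad 1069x1069 to 2048x2048 (next power of 2).

Standard algorithm: 1069^3 = 1221611509 multiplications
Strassen's algorithm: 7^(log2(2048)) = 7^11 = 1977326743 multiplications
Difference: 1221611509 - 1977326743 = -755715234 (Strassen uses MORE here due to padding overhead — for small or just-over-power-of-2 n, padding can outweigh the per-level savings)

Standard: 1221611509 multiplications (1069^3). Strassen: 1977326743 multiplications (7^11, after padding to 2048x2048). Strassen reduces 8 recursive multiplications to 7 at each level.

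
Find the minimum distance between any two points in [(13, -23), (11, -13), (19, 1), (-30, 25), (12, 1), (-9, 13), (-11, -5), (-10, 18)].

Computing all pairwise distances among 8 points:

d((13, -23), (11, -13)) = 10.198
d((13, -23), (19, 1)) = 24.7386
d((13, -23), (-30, 25)) = 64.4438
d((13, -23), (12, 1)) = 24.0208
d((13, -23), (-9, 13)) = 42.19
d((13, -23), (-11, -5)) = 30.0
d((13, -23), (-10, 18)) = 47.0106
d((11, -13), (19, 1)) = 16.1245
d((11, -13), (-30, 25)) = 55.9017
d((11, -13), (12, 1)) = 14.0357
d((11, -13), (-9, 13)) = 32.8024
d((11, -13), (-11, -5)) = 23.4094
d((11, -13), (-10, 18)) = 37.4433
d((19, 1), (-30, 25)) = 54.5619
d((19, 1), (12, 1)) = 7.0
d((19, 1), (-9, 13)) = 30.4631
d((19, 1), (-11, -5)) = 30.5941
d((19, 1), (-10, 18)) = 33.6155
d((-30, 25), (12, 1)) = 48.3735
d((-30, 25), (-9, 13)) = 24.1868
d((-30, 25), (-11, -5)) = 35.5106
d((-30, 25), (-10, 18)) = 21.1896
d((12, 1), (-9, 13)) = 24.1868
d((12, 1), (-11, -5)) = 23.7697
d((12, 1), (-10, 18)) = 27.8029
d((-9, 13), (-11, -5)) = 18.1108
d((-9, 13), (-10, 18)) = 5.099 <-- minimum
d((-11, -5), (-10, 18)) = 23.0217

Closest pair: (-9, 13) and (-10, 18) with distance 5.099

The closest pair is (-9, 13) and (-10, 18) with Euclidean distance 5.099. For 8 points, brute-force pairwise comparison is shown above. For large n, the divide-and-conquer algorithm (sort by x, recurse on halves, check the dividing strip) achieves O(n log n).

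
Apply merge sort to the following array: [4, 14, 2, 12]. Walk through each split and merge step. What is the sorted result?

Merge sort trace:

Split: [4, 14, 2, 12] -> [4, 14] and [2, 12]
  Split: [4, 14] -> [4] and [14]
  Merge: [4] + [14] -> [4, 14]
  Split: [2, 12] -> [2] and [12]
  Merge: [2] + [12] -> [2, 12]
Merge: [4, 14] + [2, 12] -> [2, 4, 12, 14]

Final sorted array: [2, 4, 12, 14]

The merge sort proceeds by recursively splitting the array and merging sorted halves.
After all merges, the sorted array is [2, 4, 12, 14].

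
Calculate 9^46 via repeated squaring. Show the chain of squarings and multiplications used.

Computing 9^46 by squaring (build up from 9^1; each line after the first costs one multiplication):

9^1 = 9
9^2 = (9^1)^2 = 9^2 = 81
9^4 = (9^2)^2 = 81^2 = 6561
9^5 = 9 * 9^4 = 9 * 6561 = 59049
9^10 = (9^5)^2 = 59049^2 = 3486784401
9^11 = 9 * 9^10 = 9 * 3486784401 = 31381059609
9^22 = (9^11)^2 = 31381059609^2 = 984770902183611232881
9^23 = 9 * 9^22 = 9 * 984770902183611232881 = 8862938119652501095929
9^46 = (9^23)^2 = 8862938119652501095929^2 = 78551672112789411833022577315290546060373041

Result: 78551672112789411833022577315290546060373041
Multiplications needed: 8 (8 lines after 9^1)

9^46 = 78551672112789411833022577315290546060373041. Using exponentiation by squaring, this requires 8 multiplications. The key idea: if the exponent is even, square the half-power; if odd, multiply by the base once.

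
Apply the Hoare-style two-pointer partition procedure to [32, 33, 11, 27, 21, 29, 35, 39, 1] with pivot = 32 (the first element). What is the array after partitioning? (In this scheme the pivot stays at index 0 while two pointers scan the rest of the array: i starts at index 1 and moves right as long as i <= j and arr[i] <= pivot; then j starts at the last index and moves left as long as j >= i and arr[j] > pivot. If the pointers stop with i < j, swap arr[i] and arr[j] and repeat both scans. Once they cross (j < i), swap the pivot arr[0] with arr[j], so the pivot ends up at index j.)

Hoare-style two-pointer partition with pivot = 32:

Initial array: [32, 33, 11, 27, 21, 29, 35, 39, 1]

Pointers start at i = 1, j = 8.
i stops at index 1 (arr[1]=33 > 32), j stops at index 8 (arr[8]=1 <= 32): swap arr[1] and arr[8], array becomes [32, 1, 11, 27, 21, 29, 35, 39, 33]
i ends at 6, j ends at 5: the pointers have crossed (j < i), so scanning stops.

Swap pivot arr[0] with arr[5] to place pivot at position 5: [29, 1, 11, 27, 21, 32, 35, 39, 33]
Pivot position: 5

After partitioning with pivot 32, the array becomes [29, 1, 11, 27, 21, 32, 35, 39, 33]. The pivot is placed at index 5. All elements to the left of the pivot are <= 32, and all elements to the right are > 32.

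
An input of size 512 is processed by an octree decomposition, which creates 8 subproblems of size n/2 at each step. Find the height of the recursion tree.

For divide and conquer with division factor 2:

Problem sizes at each level:
Level 0: 512
Level 1: 256
Level 2: 128
Level 3: 64
Level 4: 32
Level 5: 16
Level 6: 8
Level 7: 4
Level 8: 2
Level 9: 1

The root is level 0 and the size-1 base case is level 9 (the tree spans levels 0 through 9, i.e. 10 levels counting the root), so the depth is the number of divisions: log_2(512) = 9

The recursion tree depth is log_2(512) = 9. At each level, the problem size is divided by 2, so it takes 9 divisions to reduce to a base case of size 1. The algorithm makes 8 recursive calls at each level.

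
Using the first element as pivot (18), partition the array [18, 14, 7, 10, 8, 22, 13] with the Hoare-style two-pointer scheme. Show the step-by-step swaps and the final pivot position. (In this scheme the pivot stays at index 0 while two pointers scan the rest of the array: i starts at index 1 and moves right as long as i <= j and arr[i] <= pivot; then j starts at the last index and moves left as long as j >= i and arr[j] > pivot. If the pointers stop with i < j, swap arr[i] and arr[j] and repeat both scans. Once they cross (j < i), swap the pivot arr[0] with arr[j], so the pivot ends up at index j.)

Hoare-style two-pointer partition with pivot = 18:

Initial array: [18, 14, 7, 10, 8, 22, 13]

Pointers start at i = 1, j = 6.
i stops at index 5 (arr[5]=22 > 18), j stops at index 6 (arr[6]=13 <= 18): swap arr[5] and arr[6], array becomes [18, 14, 7, 10, 8, 13, 22]
i ends at 6, j ends at 5: the pointers have crossed (j < i), so scanning stops.

Swap pivot arr[0] with arr[5] to place pivot at position 5: [13, 14, 7, 10, 8, 18, 22]
Pivot position: 5

After partitioning with pivot 18, the array becomes [13, 14, 7, 10, 8, 18, 22]. The pivot is placed at index 5. All elements to the left of the pivot are <= 18, and all elements to the right are > 18.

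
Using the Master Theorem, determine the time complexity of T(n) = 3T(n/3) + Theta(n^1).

Master Theorem for T(n) = 3T(n/3) + O(n^1):

a = 3, b = 3, c = 1
log_b(a) = log_3(3) = 1.0000

Case 2: c = 1 = log_3(3) = 1.0000
T(n) = O(n^1 log n) = O(n log n)

For T(n) = 3T(n/3) + O(n^1): log_3(3) = 1.0000. This is Case 2 of the Master Theorem (c = log_b(a), equal work at all levels), giving O(n log n).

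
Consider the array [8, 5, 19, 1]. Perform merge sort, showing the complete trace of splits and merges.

Merge sort trace:

Split: [8, 5, 19, 1] -> [8, 5] and [19, 1]
  Split: [8, 5] -> [8] and [5]
  Merge: [8] + [5] -> [5, 8]
  Split: [19, 1] -> [19] and [1]
  Merge: [19] + [1] -> [1, 19]
Merge: [5, 8] + [1, 19] -> [1, 5, 8, 19]

Final sorted array: [1, 5, 8, 19]

The merge sort proceeds by recursively splitting the array and merging sorted halves.
After all merges, the sorted array is [1, 5, 8, 19].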